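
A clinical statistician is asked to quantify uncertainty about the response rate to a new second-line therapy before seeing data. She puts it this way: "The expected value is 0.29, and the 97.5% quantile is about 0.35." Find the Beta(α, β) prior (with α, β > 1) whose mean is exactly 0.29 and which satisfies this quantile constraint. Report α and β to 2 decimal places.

With mean 0.29 fixed, write α = 0.29s, β = 0.71s where s = α+β.
Need P(θ < 0.35) = 0.975 under Beta(0.29s, 0.71s). Normal approximation: (q−m)/√(m(1−m)/s) ≈ z_{0.975} = 1.96, so s ≈ 0.29·0.71·(1.96)²/(0.35−0.29)² = 219.7.
At s = 219.7: P(θ<0.35) ≈ 0.972. Adjusting to match 0.975 gives s ≈ 231.29.
So α = 0.29·231.29 ≈ 67.07, β = 0.71·231.29 ≈ 164.22.

α ≈ 67.07, β ≈ 164.22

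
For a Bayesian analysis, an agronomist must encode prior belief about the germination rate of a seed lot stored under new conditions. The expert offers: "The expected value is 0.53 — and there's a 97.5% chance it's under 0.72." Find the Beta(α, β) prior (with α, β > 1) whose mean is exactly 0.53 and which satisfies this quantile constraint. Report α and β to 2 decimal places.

α ≈ 12.92, β ≈ 11.46

With mean 0.53 fixed, write α = 0.53s, β = 0.47s where s = α+β.
Need P(θ < 0.72) = 0.975 under Beta(0.53s, 0.47s). Normal approximation: (q−m)/√(m(1−m)/s) ≈ z_{0.975} = 1.96, so s ≈ 0.53·0.47·(1.96)²/(0.72−0.53)² = 26.5.
At s = 26.5: P(θ<0.72) ≈ 0.980. Adjusting to match 0.975 gives s ≈ 24.38.
So α = 0.53·24.38 ≈ 12.92, β = 0.47·24.38 ≈ 11.46.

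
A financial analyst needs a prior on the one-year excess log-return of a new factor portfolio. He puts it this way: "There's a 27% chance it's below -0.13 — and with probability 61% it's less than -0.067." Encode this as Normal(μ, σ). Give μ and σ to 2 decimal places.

The p-quantile of Normal(μ,σ) is μ + z_p·σ, with z_{0.27} = -0.6128 and z_{0.61} = 0.2793.
Eliminate σ: μ = (z₂·x₁ − z₁·x₂)/(z₂ − z₁) = (0.2793·-0.13 − (-0.6128)·-0.067)/0.8921 = -0.09.
Then σ = (x₂ − x₁)/(z₂ − z₁) = (-0.067 − -0.13)/0.8921 = 0.07.

μ = -0.09, σ = 0.07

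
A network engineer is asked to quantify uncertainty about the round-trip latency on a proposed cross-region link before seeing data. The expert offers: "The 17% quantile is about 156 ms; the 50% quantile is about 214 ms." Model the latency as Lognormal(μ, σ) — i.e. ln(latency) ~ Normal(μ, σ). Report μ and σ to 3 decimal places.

If T ~ Lognormal(μ,σ) then ln T ~ Normal(μ,σ), so the p-quantile of ln T is μ + z_p·σ.
ln(156) = 5.05 and ln(214) = 5.366; z_{0.17} = -0.9542, z_{0.5} = 0.
σ = (5.366 − 5.05)/(0 − (-0.9542)) = 0.331.
μ = 5.05 − (-0.9542)·0.331 = 5.366.

μ ≈ 5.366, σ ≈ 0.331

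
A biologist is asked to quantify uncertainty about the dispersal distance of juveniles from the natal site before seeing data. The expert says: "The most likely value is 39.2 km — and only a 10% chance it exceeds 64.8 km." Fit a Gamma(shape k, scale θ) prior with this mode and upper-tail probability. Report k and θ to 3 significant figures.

Gamma(k,θ) with k>1 has mode (k−1)θ, so θ = 39.2/(k−1).
Need P(X < 64.8) = 0.9 with θ tied to k this way. Start at k = 2, θ = 39.2: P(X<64.8) ≈ 0.492.
Too low — raise k to concentrate. Iterating converges to k ≈ 8.47.
Then θ = 39.2/(8.47−1) ≈ 5.25.

k ≈ 8.47, θ ≈ 5.25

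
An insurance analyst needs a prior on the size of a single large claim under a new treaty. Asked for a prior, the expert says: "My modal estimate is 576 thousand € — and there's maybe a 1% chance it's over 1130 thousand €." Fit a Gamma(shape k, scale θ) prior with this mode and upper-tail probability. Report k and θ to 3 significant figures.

k ≈ 11.9, θ ≈ 53.1

Gamma(k,θ) with k>1 has mode (k−1)θ, so θ = 576/(k−1).
Need P(X < 1130) = 0.99 with θ tied to k this way. Start at k = 2, θ = 576: P(X<1130) ≈ 0.584.
Too low — raise k to concentrate. Iterating converges to k ≈ 11.9.
Then θ = 576/(11.9−1) ≈ 53.1.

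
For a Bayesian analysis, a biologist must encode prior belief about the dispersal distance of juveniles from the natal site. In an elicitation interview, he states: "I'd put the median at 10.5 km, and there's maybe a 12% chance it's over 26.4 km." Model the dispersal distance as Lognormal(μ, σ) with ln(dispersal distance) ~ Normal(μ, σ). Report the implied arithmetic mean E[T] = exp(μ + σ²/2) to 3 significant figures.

E[T] ≈ 14.3 km

If T ~ Lognormal(μ,σ) then ln T ~ Normal(μ,σ), so the p-quantile of ln T is μ + z_p·σ.
ln(10.5) = 2.351 and ln(26.4) = 3.273; z_{0.5} = 0, z_{0.88} = 1.175.
σ = (3.273 − 2.351)/(1.175 − (0)) = 0.785.
μ = 2.351 − (0)·0.785 = 2.351.
E[T] = exp(μ + σ²/2) = exp(2.351 + 0.3079) = 14.3 km.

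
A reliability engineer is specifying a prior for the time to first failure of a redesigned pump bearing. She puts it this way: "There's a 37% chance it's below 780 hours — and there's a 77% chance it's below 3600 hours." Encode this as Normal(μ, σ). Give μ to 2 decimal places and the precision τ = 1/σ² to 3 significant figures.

μ = 1654.03, τ = 1.44e-07

For Normal(μ,σ), the p-quantile is μ + z_p·σ. Here z_{0.37} = -0.3319, z_{0.77} = 0.7388.
So 780 = μ − 0.3319σ and 3600 = μ + 0.7388σ.
Subtracting: σ = (3600 − 780)/(0.7388 − (-0.3319)) = 2633.79.
Then μ = 780 − (-0.3319)·2633.79 = 1654.03.
Precision τ = 1/σ² = 1/2634² = 1.44e-07.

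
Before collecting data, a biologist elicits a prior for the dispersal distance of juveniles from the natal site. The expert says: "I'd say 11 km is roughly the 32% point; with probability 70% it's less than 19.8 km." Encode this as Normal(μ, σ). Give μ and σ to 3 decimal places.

For Normal(μ,σ), the p-quantile is μ + z_p·σ. Here z_{0.32} = -0.4677, z_{0.7} = 0.5244.
So 11 = μ − 0.4677σ and 19.8 = μ + 0.5244σ.
Subtracting: σ = (19.8 − 11)/(0.5244 − (-0.4677)) = 8.870.
Then μ = 11 − (-0.4677)·8.870 = 15.149.

μ = 15.149, σ = 8.870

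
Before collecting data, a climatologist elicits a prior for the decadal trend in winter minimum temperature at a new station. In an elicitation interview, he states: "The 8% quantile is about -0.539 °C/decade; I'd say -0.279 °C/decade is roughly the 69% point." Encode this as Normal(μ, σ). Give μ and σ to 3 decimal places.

μ = -0.347, σ = 0.137

The p-quantile of Normal(μ,σ) is μ + z_p·σ, with z_{0.08} = -1.405 and z_{0.69} = 0.4959.
Eliminate σ: μ = (z₂·x₁ − z₁·x₂)/(z₂ − z₁) = (0.4959·-0.539 − (-1.405)·-0.279)/1.901 = -0.347.
Then σ = (x₂ − x₁)/(z₂ − z₁) = (-0.279 − -0.539)/1.901 = 0.137.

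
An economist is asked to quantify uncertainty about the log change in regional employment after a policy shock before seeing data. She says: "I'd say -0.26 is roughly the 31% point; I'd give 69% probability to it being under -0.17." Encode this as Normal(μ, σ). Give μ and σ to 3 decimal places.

For Normal(μ,σ), the p-quantile is μ + z_p·σ. Here z_{0.31} = -0.4959, z_{0.69} = 0.4959.
So -0.26 = μ − 0.4959σ and -0.17 = μ + 0.4959σ.
Subtracting: σ = (-0.17 − -0.26)/(0.4959 − (-0.4959)) = 0.091.
Then μ = -0.26 − (-0.4959)·0.091 = -0.215.

μ = -0.215, σ = 0.091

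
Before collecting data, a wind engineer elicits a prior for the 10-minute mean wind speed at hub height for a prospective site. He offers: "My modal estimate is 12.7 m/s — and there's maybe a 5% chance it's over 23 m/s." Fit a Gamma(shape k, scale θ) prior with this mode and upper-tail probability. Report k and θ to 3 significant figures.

k ≈ 8.9, θ ≈ 1.61

Gamma(k,θ) with k>1 has mode (k−1)θ, so θ = 12.7/(k−1).
Need P(X < 23) = 0.95 with θ tied to k this way. Start at k = 2, θ = 12.7: P(X<23) ≈ 0.540.
Too low — raise k to concentrate. Iterating converges to k ≈ 8.9.
Then θ = 12.7/(8.9−1) ≈ 1.61.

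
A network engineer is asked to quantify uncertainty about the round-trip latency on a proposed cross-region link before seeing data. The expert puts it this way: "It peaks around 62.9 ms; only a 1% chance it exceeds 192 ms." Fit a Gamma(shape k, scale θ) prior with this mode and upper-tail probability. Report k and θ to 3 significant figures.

Gamma(k,θ) with k>1 has mode (k−1)θ, so θ = 62.9/(k−1).
Need P(X < 192) = 0.99 with θ tied to k this way. Start at k = 2, θ = 62.9: P(X<192) ≈ 0.809.
Too low — raise k to concentrate. Iterating converges to k ≈ 4.6.
Then θ = 62.9/(4.6−1) ≈ 17.5.

k ≈ 4.6, θ ≈ 17.5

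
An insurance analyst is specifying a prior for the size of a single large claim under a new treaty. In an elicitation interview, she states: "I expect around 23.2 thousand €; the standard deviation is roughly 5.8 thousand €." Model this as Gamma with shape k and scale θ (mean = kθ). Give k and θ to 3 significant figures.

k ≈ 16, θ ≈ 1.45

For Gamma(k, scale θ): mean = kθ, variance = kθ², so CV = 1/√k.
CV = SD/mean = 5.8/23.2 = 0.25, hence k = 1/CV² = 16.
Then θ = mean/k = 23.2/16 = 1.45.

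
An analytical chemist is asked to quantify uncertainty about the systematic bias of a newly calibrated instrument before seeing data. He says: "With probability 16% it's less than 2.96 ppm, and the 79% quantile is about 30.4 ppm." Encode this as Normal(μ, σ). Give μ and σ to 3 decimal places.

For Normal(μ,σ), the p-quantile is μ + z_p·σ. Here z_{0.16} = -0.9945, z_{0.79} = 0.8064.
So 2.96 = μ − 0.9945σ and 30.4 = μ + 0.8064σ.
Subtracting: σ = (30.4 − 2.96)/(0.8064 − (-0.9945)) = 15.237.
Then μ = 2.96 − (-0.9945)·15.237 = 18.113.

μ = 18.113, σ = 15.237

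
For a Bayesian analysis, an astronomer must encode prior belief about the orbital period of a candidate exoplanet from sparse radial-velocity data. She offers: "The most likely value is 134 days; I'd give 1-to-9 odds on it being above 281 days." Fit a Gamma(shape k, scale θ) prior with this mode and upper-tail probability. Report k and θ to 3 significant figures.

k ≈ 4.5, θ ≈ 38.3

Gamma(k,θ) with k>1 has mode (k−1)θ, so θ = 134/(k−1).
Need P(X < 281) = 0.9 with θ tied to k this way. Start at k = 2, θ = 134: P(X<281) ≈ 0.620.
Too low — raise k to concentrate. Iterating converges to k ≈ 4.5.
Then θ = 134/(4.5−1) ≈ 38.3.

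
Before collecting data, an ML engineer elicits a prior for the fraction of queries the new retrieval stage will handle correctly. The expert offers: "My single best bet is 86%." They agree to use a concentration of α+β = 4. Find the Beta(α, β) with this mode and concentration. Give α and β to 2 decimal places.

For α,β > 1 the Beta mode is (α−1)/(α+β−2). With α+β = 4, the mode is (α−1)/2.
Set (α−1)/2 = 0.86 → α = 1 + 0.86·2 = 2.72.
β = 4 − α = 1.28.

α = 2.72, β = 1.28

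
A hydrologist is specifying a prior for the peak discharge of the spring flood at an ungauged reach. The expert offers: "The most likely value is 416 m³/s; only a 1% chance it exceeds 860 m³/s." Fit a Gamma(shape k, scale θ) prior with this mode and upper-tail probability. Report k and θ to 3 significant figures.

k ≈ 10.3, θ ≈ 45

Gamma(k,θ) with k>1 has mode (k−1)θ, so θ = 416/(k−1).
Need P(X < 860) = 0.99 with θ tied to k this way. Start at k = 2, θ = 416: P(X<860) ≈ 0.612.
Too low — raise k to concentrate. Iterating converges to k ≈ 10.3.
Then θ = 416/(10.3−1) ≈ 45.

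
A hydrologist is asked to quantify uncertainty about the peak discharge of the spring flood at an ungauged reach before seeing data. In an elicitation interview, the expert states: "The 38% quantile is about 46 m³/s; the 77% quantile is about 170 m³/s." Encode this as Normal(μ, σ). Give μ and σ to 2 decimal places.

The p-quantile of Normal(μ,σ) is μ + z_p·σ, with z_{0.38} = -0.3055 and z_{0.77} = 0.7388.
Eliminate σ: μ = (z₂·x₁ − z₁·x₂)/(z₂ − z₁) = (0.7388·46 − (-0.3055)·170)/1.044 = 82.27.
Then σ = (x₂ − x₁)/(z₂ − z₁) = (170 − 46)/1.044 = 118.74.

μ = 82.27, σ = 118.74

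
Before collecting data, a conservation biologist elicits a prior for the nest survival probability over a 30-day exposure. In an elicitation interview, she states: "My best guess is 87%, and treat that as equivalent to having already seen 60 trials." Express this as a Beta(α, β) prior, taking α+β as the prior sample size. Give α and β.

α = 52.2, β = 7.8

Under the effective-sample-size interpretation, Beta(α, β) has prior mean α/(α+β) and prior sample size α+β.
So α+β = 60 and α/(α+β) = 0.87, giving α = 0.87·60 = 52.2 and β = 60 − 52.2 = 7.8.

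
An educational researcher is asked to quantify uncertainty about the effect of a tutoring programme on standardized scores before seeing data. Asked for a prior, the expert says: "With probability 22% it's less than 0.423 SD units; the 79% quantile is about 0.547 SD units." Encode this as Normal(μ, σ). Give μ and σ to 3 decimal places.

μ = 0.484, σ = 0.079

For Normal(μ,σ), the p-quantile is μ + z_p·σ. Here z_{0.22} = -0.7722, z_{0.79} = 0.8064.
So 0.423 = μ − 0.7722σ and 0.547 = μ + 0.8064σ.
Subtracting: σ = (0.547 − 0.423)/(0.8064 − (-0.7722)) = 0.079.
Then μ = 0.423 − (-0.7722)·0.079 = 0.484.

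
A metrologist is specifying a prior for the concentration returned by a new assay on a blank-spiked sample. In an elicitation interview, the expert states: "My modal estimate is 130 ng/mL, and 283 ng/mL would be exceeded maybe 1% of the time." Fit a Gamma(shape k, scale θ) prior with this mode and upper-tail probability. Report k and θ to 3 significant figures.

k ≈ 8.98, θ ≈ 16.3

Gamma(k,θ) with k>1 has mode (k−1)θ, so θ = 130/(k−1).
Need P(X < 283) = 0.99 with θ tied to k this way. Start at k = 2, θ = 130: P(X<283) ≈ 0.640.
Too low — raise k to concentrate. Iterating converges to k ≈ 8.98.
Then θ = 130/(8.98−1) ≈ 16.3.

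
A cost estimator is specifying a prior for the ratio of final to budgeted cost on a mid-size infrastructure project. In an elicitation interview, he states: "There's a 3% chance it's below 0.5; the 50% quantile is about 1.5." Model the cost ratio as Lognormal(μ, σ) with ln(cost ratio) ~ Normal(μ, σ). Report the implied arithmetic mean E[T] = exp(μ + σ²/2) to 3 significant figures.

E[T] ≈ 1.78

If T ~ Lognormal(μ,σ) then ln T ~ Normal(μ,σ), so the p-quantile of ln T is μ + z_p·σ.
ln(0.5) = -0.6931 and ln(1.5) = 0.4055; z_{0.03} = -1.881, z_{0.5} = 0.
σ = (0.4055 − -0.6931)/(0 − (-1.881)) = 0.584.
μ = -0.6931 − (-1.881)·0.584 = 0.405.
E[T] = exp(μ + σ²/2) = exp(0.405 + 0.1706) = 1.78.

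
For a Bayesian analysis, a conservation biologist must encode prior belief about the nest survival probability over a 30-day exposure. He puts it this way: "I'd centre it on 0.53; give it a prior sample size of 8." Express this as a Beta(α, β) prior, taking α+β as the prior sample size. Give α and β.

Under the effective-sample-size interpretation, Beta(α, β) has prior mean α/(α+β) and prior sample size α+β.
So α+β = 8 and α/(α+β) = 0.53, giving α = 0.53·8 = 4.24 and β = 8 − 4.24 = 3.76.

α = 4.24, β = 3.76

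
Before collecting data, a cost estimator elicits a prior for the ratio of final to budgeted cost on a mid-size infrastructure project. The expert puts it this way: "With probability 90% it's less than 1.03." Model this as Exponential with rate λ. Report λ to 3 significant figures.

λ ≈ 2.24

P(T < 1.03) = 1 − e^(−λ·1.03) = 0.9, so λ = −ln(1−0.9)/1.03 = −ln(0.1)/1.03 = 2.24.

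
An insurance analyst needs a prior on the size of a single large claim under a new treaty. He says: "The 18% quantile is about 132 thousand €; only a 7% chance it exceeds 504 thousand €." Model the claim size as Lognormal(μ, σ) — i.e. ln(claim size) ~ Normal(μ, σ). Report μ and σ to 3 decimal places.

If T ~ Lognormal(μ,σ) then ln T ~ Normal(μ,σ), so the p-quantile of ln T is μ + z_p·σ.
ln(132) = 4.883 and ln(504) = 6.223; z_{0.18} = -0.9154, z_{0.93} = 1.476.
σ = (6.223 − 4.883)/(1.476 − (-0.9154)) = 0.560.
μ = 4.883 − (-0.9154)·0.560 = 5.396.

μ ≈ 5.396, σ ≈ 0.560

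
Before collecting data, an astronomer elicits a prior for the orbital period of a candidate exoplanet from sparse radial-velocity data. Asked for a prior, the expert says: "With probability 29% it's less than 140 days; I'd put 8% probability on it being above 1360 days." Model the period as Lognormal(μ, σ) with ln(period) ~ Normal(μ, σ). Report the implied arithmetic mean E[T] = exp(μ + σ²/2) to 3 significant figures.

If T ~ Lognormal(μ,σ) then ln T ~ Normal(μ,σ), so the p-quantile of ln T is μ + z_p·σ.
ln(140) = 4.942 and ln(1360) = 7.215; z_{0.29} = -0.5534, z_{0.92} = 1.405.
σ = (7.215 − 4.942)/(1.405 − (-0.5534)) = 1.161.
μ = 4.942 − (-0.5534)·1.161 = 5.584.
E[T] = exp(μ + σ²/2) = exp(5.584 + 0.6739) = 522 days.

E[T] ≈ 522 days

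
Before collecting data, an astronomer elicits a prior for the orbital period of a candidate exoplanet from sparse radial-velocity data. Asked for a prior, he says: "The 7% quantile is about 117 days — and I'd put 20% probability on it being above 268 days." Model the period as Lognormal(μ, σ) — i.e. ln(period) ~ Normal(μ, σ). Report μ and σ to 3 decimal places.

μ ≈ 5.290, σ ≈ 0.358

If T ~ Lognormal(μ,σ) then ln T ~ Normal(μ,σ), so the p-quantile of ln T is μ + z_p·σ.
ln(117) = 4.762 and ln(268) = 5.591; z_{0.07} = -1.476, z_{0.8} = 0.8416.
σ = (5.591 − 4.762)/(0.8416 − (-1.476)) = 0.358.
μ = 4.762 − (-1.476)·0.358 = 5.290.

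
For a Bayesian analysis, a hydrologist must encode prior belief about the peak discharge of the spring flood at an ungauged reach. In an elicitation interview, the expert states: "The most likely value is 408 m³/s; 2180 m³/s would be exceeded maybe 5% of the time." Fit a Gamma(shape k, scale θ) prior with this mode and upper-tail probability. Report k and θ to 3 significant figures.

k ≈ 1.84, θ ≈ 487

Gamma(k,θ) with k>1 has mode (k−1)θ, so θ = 408/(k−1).
Need P(X < 2180) = 0.95 with θ tied to k this way. Start at k = 2, θ = 408: P(X<2180) ≈ 0.970.
Too high — lower k to spread out. Iterating converges to k ≈ 1.84.
Then θ = 408/(1.84−1) ≈ 487.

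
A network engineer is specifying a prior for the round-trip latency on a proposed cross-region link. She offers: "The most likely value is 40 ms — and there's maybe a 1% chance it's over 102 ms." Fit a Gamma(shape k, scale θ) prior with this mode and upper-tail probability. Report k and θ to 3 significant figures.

k ≈ 6.33, θ ≈ 7.5

Gamma(k,θ) with k>1 has mode (k−1)θ, so θ = 40/(k−1).
Need P(X < 102) = 0.99 with θ tied to k this way. Start at k = 2, θ = 40: P(X<102) ≈ 0.723.
Too low — raise k to concentrate. Iterating converges to k ≈ 6.33.
Then θ = 40/(6.33−1) ≈ 7.5.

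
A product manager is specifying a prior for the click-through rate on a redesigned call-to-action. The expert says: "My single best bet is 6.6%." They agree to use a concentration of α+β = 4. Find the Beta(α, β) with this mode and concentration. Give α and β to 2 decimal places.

α = 1.13, β = 2.87

For α,β > 1 the Beta mode is (α−1)/(α+β−2). With α+β = 4, the mode is (α−1)/2.
Set (α−1)/2 = 0.066 → α = 1 + 0.066·2 = 1.13.
β = 4 − α = 2.87.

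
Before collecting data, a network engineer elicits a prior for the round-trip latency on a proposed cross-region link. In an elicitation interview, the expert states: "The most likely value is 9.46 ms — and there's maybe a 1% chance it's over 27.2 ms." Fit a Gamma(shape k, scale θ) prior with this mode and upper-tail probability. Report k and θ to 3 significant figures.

Gamma(k,θ) with k>1 has mode (k−1)θ, so θ = 9.46/(k−1).
Need P(X < 27.2) = 0.99 with θ tied to k this way. Start at k = 2, θ = 9.46: P(X<27.2) ≈ 0.781.
Too low — raise k to concentrate. Iterating converges to k ≈ 5.08.
Then θ = 9.46/(5.08−1) ≈ 2.32.

k ≈ 5.08, θ ≈ 2.32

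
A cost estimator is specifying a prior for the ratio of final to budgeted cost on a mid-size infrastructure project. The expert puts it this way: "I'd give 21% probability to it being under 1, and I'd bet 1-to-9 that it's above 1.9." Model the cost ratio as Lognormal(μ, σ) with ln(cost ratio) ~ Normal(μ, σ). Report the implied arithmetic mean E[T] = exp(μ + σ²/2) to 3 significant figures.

E[T] ≈ 1.34

If T ~ Lognormal(μ,σ) then ln T ~ Normal(μ,σ), so the p-quantile of ln T is μ + z_p·σ.
ln(1) = 0 and ln(1.9) = 0.6419; z_{0.21} = -0.8064, z_{0.9} = 1.282.
σ = (0.6419 − 0)/(1.282 − (-0.8064)) = 0.307.
μ = 0 − (-0.8064)·0.307 = 0.248.
E[T] = exp(μ + σ²/2) = exp(0.248 + 0.0472) = 1.34.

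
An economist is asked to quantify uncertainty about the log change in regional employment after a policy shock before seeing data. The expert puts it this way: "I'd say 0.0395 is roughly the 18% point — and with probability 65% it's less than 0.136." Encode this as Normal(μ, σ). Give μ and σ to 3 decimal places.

For Normal(μ,σ), the p-quantile is μ + z_p·σ. Here z_{0.18} = -0.9154, z_{0.65} = 0.3853.
So 0.0395 = μ − 0.9154σ and 0.136 = μ + 0.3853σ.
Subtracting: σ = (0.136 − 0.0395)/(0.3853 − (-0.9154)) = 0.074.
Then μ = 0.0395 − (-0.9154)·0.074 = 0.107.

μ = 0.107, σ = 0.074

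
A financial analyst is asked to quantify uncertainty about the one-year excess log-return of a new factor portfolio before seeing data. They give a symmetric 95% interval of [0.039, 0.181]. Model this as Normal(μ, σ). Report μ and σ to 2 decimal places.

A symmetric 95% interval runs μ ± z·σ with z = 1.96.
Half-width = 0.071, so σ = 0.071/1.96 = 0.04.
μ is the interval midpoint, 0.11.

μ = 0.11, σ = 0.04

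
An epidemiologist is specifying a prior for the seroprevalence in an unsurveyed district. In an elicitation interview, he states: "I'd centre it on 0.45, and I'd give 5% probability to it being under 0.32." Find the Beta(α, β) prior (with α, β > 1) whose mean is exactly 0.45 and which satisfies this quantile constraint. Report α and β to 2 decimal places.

With mean 0.45 fixed, write α = 0.45s, β = 0.55s where s = α+β.
Need P(θ < 0.32) = 0.05 under Beta(0.45s, 0.55s). Normal approximation: (q−m)/√(m(1−m)/s) ≈ z_{0.05} = -1.64, so s ≈ 0.45·0.55·(-1.64)²/(0.32−0.45)² = 39.6.
At s = 39.6: P(θ<0.32) ≈ 0.046. Adjusting to match 0.05 gives s ≈ 37.82.
So α = 0.45·37.82 ≈ 17.02, β = 0.55·37.82 ≈ 20.80.

α ≈ 17.02, β ≈ 20.80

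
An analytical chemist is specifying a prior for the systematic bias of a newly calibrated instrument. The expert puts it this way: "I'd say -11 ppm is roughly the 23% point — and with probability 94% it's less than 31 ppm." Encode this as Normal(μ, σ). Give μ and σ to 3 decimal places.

μ = 2.530, σ = 18.312

For Normal(μ,σ), the p-quantile is μ + z_p·σ. Here z_{0.23} = -0.7388, z_{0.94} = 1.555.
So -11 = μ − 0.7388σ and 31 = μ + 1.555σ.
Subtracting: σ = (31 − -11)/(1.555 − (-0.7388)) = 18.312.
Then μ = -11 − (-0.7388)·18.312 = 2.530.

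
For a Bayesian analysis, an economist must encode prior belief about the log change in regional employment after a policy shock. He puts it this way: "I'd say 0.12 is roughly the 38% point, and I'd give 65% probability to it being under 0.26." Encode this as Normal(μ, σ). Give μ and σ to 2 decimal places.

For Normal(μ,σ), the p-quantile is μ + z_p·σ. Here z_{0.38} = -0.3055, z_{0.65} = 0.3853.
So 0.12 = μ − 0.3055σ and 0.26 = μ + 0.3853σ.
Subtracting: σ = (0.26 − 0.12)/(0.3853 − (-0.3055)) = 0.20.
Then μ = 0.12 − (-0.3055)·0.20 = 0.18.

μ = 0.18, σ = 0.20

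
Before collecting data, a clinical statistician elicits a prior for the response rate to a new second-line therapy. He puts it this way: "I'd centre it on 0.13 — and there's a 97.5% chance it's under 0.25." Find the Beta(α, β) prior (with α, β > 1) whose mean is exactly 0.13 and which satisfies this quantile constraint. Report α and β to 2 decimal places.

With mean 0.13 fixed, write α = 0.13s, β = 0.87s where s = α+β.
Need P(θ < 0.25) = 0.975 under Beta(0.13s, 0.87s). Normal approximation: (q−m)/√(m(1−m)/s) ≈ z_{0.975} = 1.96, so s ≈ 0.13·0.87·(1.96)²/(0.25−0.13)² = 30.2.
At s = 30.2: P(θ<0.25) ≈ 0.960. Adjusting to match 0.975 gives s ≈ 39.23.
So α = 0.13·39.23 ≈ 5.10, β = 0.87·39.23 ≈ 34.13.

α ≈ 5.10, β ≈ 34.13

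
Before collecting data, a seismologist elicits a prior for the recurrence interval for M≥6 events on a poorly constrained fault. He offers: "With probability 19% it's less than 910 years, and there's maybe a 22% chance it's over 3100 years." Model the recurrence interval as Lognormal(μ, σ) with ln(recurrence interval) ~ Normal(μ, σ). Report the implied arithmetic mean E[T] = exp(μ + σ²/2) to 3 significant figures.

If T ~ Lognormal(μ,σ) then ln T ~ Normal(μ,σ), so the p-quantile of ln T is μ + z_p·σ.
ln(910) = 6.813 and ln(3100) = 8.039; z_{0.19} = -0.8779, z_{0.78} = 0.7722.
σ = (8.039 − 6.813)/(0.7722 − (-0.8779)) = 0.743.
μ = 6.813 − (-0.8779)·0.743 = 7.466.
E[T] = exp(μ + σ²/2) = exp(7.466 + 0.2759) = 2300 years.

E[T] ≈ 2300 years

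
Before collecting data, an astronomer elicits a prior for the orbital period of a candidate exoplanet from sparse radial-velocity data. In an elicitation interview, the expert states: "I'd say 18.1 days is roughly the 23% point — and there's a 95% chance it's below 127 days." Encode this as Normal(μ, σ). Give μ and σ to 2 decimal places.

For Normal(μ,σ), the p-quantile is μ + z_p·σ. Here z_{0.23} = -0.7388, z_{0.95} = 1.645.
So 18.1 = μ − 0.7388σ and 127 = μ + 1.645σ.
Subtracting: σ = (127 − 18.1)/(1.645 − (-0.7388)) = 45.69.
Then μ = 18.1 − (-0.7388)·45.69 = 51.85.

μ = 51.85, σ = 45.69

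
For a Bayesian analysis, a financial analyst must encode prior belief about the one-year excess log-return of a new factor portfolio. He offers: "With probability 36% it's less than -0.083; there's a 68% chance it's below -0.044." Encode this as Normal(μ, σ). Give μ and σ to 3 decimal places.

The p-quantile of Normal(μ,σ) is μ + z_p·σ, with z_{0.36} = -0.3585 and z_{0.68} = 0.4677.
Eliminate σ: μ = (z₂·x₁ − z₁·x₂)/(z₂ − z₁) = (0.4677·-0.083 − (-0.3585)·-0.044)/0.8262 = -0.066.
Then σ = (x₂ − x₁)/(z₂ − z₁) = (-0.044 − -0.083)/0.8262 = 0.047.

μ = -0.066, σ = 0.047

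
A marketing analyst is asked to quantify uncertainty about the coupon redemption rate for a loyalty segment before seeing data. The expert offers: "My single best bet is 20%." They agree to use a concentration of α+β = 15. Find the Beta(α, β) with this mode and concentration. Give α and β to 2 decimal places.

α = 3.60, β = 11.40

For α,β > 1 the Beta mode is (α−1)/(α+β−2). With α+β = 15, the mode is (α−1)/13.
Set (α−1)/13 = 0.2 → α = 1 + 0.2·13 = 3.60.
β = 15 − α = 11.40.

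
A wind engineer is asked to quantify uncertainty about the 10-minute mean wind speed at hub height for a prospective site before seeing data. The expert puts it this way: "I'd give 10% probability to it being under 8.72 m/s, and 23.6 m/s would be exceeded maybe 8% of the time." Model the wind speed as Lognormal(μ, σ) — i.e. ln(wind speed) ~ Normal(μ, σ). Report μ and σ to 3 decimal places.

μ ≈ 2.641, σ ≈ 0.371

If T ~ Lognormal(μ,σ) then ln T ~ Normal(μ,σ), so the p-quantile of ln T is μ + z_p·σ.
ln(8.72) = 2.166 and ln(23.6) = 3.161; z_{0.1} = -1.282, z_{0.92} = 1.405.
σ = (3.161 − 2.166)/(1.405 − (-1.282)) = 0.371.
μ = 2.166 − (-1.282)·0.371 = 2.641.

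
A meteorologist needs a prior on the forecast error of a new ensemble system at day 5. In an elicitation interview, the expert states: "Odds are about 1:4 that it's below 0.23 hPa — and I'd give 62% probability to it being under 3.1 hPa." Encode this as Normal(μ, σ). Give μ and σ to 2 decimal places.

The p-quantile of Normal(μ,σ) is μ + z_p·σ, with z_{0.2} = -0.8416 and z_{0.62} = 0.3055.
Eliminate σ: μ = (z₂·x₁ − z₁·x₂)/(z₂ − z₁) = (0.3055·0.23 − (-0.8416)·3.1)/1.147 = 2.34.
Then σ = (x₂ − x₁)/(z₂ − z₁) = (3.1 − 0.23)/1.147 = 2.50.

μ = 2.34, σ = 2.50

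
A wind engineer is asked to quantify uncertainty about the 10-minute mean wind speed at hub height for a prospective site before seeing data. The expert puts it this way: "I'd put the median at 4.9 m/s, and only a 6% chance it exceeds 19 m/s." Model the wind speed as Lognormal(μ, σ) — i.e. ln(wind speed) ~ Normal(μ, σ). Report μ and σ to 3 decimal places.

If T ~ Lognormal(μ,σ) then ln T ~ Normal(μ,σ), so the p-quantile of ln T is μ + z_p·σ.
ln(4.9) = 1.589 and ln(19) = 2.944; z_{0.5} = 0, z_{0.94} = 1.555.
σ = (2.944 − 1.589)/(1.555 − (0)) = 0.872.
μ = 1.589 − (0)·0.872 = 1.589.

μ ≈ 1.589, σ ≈ 0.872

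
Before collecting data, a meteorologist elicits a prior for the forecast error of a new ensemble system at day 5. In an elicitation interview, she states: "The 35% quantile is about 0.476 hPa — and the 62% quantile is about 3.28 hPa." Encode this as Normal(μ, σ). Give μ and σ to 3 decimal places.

For Normal(μ,σ), the p-quantile is μ + z_p·σ. Here z_{0.35} = -0.3853, z_{0.62} = 0.3055.
So 0.476 = μ − 0.3853σ and 3.28 = μ + 0.3055σ.
Subtracting: σ = (3.28 − 0.476)/(0.3055 − (-0.3853)) = 4.059.
Then μ = 0.476 − (-0.3853)·4.059 = 2.040.

μ = 2.040, σ = 4.059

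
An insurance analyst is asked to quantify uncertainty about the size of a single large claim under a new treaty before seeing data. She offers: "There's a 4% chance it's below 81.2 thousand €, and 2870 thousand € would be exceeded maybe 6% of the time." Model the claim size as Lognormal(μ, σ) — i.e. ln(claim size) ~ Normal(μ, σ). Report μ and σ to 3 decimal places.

If T ~ Lognormal(μ,σ) then ln T ~ Normal(μ,σ), so the p-quantile of ln T is μ + z_p·σ.
ln(81.2) = 4.397 and ln(2870) = 7.962; z_{0.04} = -1.751, z_{0.94} = 1.555.
σ = (7.962 − 4.397)/(1.555 − (-1.751)) = 1.079.
μ = 4.397 − (-1.751)·1.079 = 6.285.

μ ≈ 6.285, σ ≈ 1.079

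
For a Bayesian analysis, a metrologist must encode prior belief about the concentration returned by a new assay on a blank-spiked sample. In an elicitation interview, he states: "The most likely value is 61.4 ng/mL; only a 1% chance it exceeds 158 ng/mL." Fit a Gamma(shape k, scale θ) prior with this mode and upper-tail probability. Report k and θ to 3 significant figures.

Gamma(k,θ) with k>1 has mode (k−1)θ, so θ = 61.4/(k−1).
Need P(X < 158) = 0.99 with θ tied to k this way. Start at k = 2, θ = 61.4: P(X<158) ≈ 0.727.
Too low — raise k to concentrate. Iterating converges to k ≈ 6.22.
Then θ = 61.4/(6.22−1) ≈ 11.8.

k ≈ 6.22, θ ≈ 11.8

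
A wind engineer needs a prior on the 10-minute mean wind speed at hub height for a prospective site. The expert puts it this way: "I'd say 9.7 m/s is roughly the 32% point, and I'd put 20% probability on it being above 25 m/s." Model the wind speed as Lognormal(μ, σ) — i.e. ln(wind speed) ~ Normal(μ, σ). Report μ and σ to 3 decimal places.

μ ≈ 2.610, σ ≈ 0.723

If T ~ Lognormal(μ,σ) then ln T ~ Normal(μ,σ), so the p-quantile of ln T is μ + z_p·σ.
ln(9.7) = 2.272 and ln(25) = 3.219; z_{0.32} = -0.4677, z_{0.8} = 0.8416.
σ = (3.219 − 2.272)/(0.8416 − (-0.4677)) = 0.723.
μ = 2.272 − (-0.4677)·0.723 = 2.610.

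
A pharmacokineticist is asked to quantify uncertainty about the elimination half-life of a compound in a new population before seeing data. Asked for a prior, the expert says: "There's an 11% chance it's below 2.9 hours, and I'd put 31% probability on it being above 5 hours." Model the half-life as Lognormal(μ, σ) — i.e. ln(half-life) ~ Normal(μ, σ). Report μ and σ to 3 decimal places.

If T ~ Lognormal(μ,σ) then ln T ~ Normal(μ,σ), so the p-quantile of ln T is μ + z_p·σ.
ln(2.9) = 1.065 and ln(5) = 1.609; z_{0.11} = -1.227, z_{0.69} = 0.4959.
σ = (1.609 − 1.065)/(0.4959 − (-1.227)) = 0.316.
μ = 1.065 − (-1.227)·0.316 = 1.453.

μ ≈ 1.453, σ ≈ 0.316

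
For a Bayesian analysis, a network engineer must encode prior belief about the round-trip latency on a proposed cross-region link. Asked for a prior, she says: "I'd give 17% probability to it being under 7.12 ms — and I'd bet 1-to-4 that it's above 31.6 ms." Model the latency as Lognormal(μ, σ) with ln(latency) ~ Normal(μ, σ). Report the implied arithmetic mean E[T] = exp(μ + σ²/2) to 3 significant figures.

E[T] ≈ 22.2 ms

If T ~ Lognormal(μ,σ) then ln T ~ Normal(μ,σ), so the p-quantile of ln T is μ + z_p·σ.
ln(7.12) = 1.963 and ln(31.6) = 3.453; z_{0.17} = -0.9542, z_{0.8} = 0.8416.
σ = (3.453 − 1.963)/(0.8416 − (-0.9542)) = 0.830.
μ = 1.963 − (-0.9542)·0.830 = 2.755.
E[T] = exp(μ + σ²/2) = exp(2.755 + 0.3443) = 22.2 ms.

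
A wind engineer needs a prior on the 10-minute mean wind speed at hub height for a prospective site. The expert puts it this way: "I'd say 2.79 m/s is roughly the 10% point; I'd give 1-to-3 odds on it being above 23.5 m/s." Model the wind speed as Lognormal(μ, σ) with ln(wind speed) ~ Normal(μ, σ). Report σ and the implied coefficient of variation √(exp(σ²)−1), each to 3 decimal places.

If T ~ Lognormal(μ,σ) then ln T ~ Normal(μ,σ), so the p-quantile of ln T is μ + z_p·σ.
ln(2.79) = 1.026 and ln(23.5) = 3.157; z_{0.1} = -1.282, z_{0.75} = 0.6745.
σ = (3.157 − 1.026)/(0.6745 − (-1.282)) = 1.089.
μ = 1.026 − (-1.282)·1.089 = 2.422.
CV = √(exp(σ²)−1) = √(exp(1.1868)−1) = 1.509.

σ ≈ 1.089, CV ≈ 1.509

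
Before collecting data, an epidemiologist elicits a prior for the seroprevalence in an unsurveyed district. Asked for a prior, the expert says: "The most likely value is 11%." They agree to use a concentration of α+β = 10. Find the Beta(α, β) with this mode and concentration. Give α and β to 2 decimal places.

For α,β > 1 the Beta mode is (α−1)/(α+β−2). With α+β = 10, the mode is (α−1)/8.
Set (α−1)/8 = 0.11 → α = 1 + 0.11·8 = 1.88.
β = 10 − α = 8.12.

α = 1.88, β = 8.12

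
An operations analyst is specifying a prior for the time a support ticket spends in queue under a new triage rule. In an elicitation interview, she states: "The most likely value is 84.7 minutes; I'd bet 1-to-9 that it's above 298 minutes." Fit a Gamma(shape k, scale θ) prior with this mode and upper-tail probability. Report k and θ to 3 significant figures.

Gamma(k,θ) with k>1 has mode (k−1)θ, so θ = 84.7/(k−1).
Need P(X < 298) = 0.9 with θ tied to k this way. Start at k = 2, θ = 84.7: P(X<298) ≈ 0.866.
Too low — raise k to concentrate. Iterating converges to k ≈ 2.18.
Then θ = 84.7/(2.18−1) ≈ 71.7.

k ≈ 2.18, θ ≈ 71.7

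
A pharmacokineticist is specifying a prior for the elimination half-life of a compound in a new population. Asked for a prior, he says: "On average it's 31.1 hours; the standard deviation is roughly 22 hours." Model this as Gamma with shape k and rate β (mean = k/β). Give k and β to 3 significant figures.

k ≈ 2, β ≈ 0.0643

For Gamma(k, rate β): mean = k/β, variance = k/β², so CV = 1/√k.
CV = SD/mean = 22/31.1 = 0.7074, hence k = 1/CV² = 2.
Then β = k/mean = 2/31.1 = 0.0643.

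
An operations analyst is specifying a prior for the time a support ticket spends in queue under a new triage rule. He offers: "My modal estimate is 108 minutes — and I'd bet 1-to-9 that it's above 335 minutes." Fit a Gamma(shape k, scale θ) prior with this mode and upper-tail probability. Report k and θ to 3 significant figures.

k ≈ 2.48, θ ≈ 73

Gamma(k,θ) with k>1 has mode (k−1)θ, so θ = 108/(k−1).
Need P(X < 335) = 0.9 with θ tied to k this way. Start at k = 2, θ = 108: P(X<335) ≈ 0.816.
Too low — raise k to concentrate. Iterating converges to k ≈ 2.48.
Then θ = 108/(2.48−1) ≈ 73.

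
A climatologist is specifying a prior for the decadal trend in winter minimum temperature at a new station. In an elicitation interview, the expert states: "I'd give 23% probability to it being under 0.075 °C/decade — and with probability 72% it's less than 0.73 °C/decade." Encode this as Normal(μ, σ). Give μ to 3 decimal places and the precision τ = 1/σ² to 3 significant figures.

μ = 0.441, τ = 4.07

The p-quantile of Normal(μ,σ) is μ + z_p·σ, with z_{0.23} = -0.7388 and z_{0.72} = 0.5828.
Eliminate σ: μ = (z₂·x₁ − z₁·x₂)/(z₂ − z₁) = (0.5828·0.075 − (-0.7388)·0.73)/1.322 = 0.441.
Then σ = (x₂ − x₁)/(z₂ − z₁) = (0.73 − 0.075)/1.322 = 0.496.
Precision τ = 1/σ² = 1/0.4956² = 4.07.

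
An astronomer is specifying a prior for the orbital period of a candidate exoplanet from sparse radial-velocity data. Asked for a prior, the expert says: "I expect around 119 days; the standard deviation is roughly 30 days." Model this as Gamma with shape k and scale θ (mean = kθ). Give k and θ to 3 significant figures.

For Gamma(k, scale θ): mean = kθ, variance = kθ², so CV = 1/√k.
CV = SD/mean = 30/119 = 0.2521, hence k = 1/CV² = 15.7.
Then θ = mean/k = 119/15.7 = 7.56.

k ≈ 15.7, θ ≈ 7.56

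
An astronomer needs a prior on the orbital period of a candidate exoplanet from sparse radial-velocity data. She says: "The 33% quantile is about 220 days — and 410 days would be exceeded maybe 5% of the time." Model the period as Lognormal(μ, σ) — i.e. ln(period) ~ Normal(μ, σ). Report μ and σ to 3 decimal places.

μ ≈ 5.525, σ ≈ 0.299

If T ~ Lognormal(μ,σ) then ln T ~ Normal(μ,σ), so the p-quantile of ln T is μ + z_p·σ.
ln(220) = 5.394 and ln(410) = 6.016; z_{0.33} = -0.4399, z_{0.95} = 1.645.
σ = (6.016 − 5.394)/(1.645 − (-0.4399)) = 0.299.
μ = 5.394 − (-0.4399)·0.299 = 5.525.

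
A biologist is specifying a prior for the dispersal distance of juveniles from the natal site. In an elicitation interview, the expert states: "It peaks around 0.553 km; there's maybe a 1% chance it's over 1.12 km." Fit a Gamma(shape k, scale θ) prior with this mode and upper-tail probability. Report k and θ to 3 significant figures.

k ≈ 10.8, θ ≈ 0.0562

Gamma(k,θ) with k>1 has mode (k−1)θ, so θ = 0.553/(k−1).
Need P(X < 1.12) = 0.99 with θ tied to k this way. Start at k = 2, θ = 0.553: P(X<1.12) ≈ 0.601.
Too low — raise k to concentrate. Iterating converges to k ≈ 10.8.
Then θ = 0.553/(10.8−1) ≈ 0.0562.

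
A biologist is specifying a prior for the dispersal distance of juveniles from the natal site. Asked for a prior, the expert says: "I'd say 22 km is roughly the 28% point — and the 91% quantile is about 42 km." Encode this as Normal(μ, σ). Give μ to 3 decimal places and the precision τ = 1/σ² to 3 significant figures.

For Normal(μ,σ), the p-quantile is μ + z_p·σ. Here z_{0.28} = -0.5828, z_{0.91} = 1.341.
So 22 = μ − 0.5828σ and 42 = μ + 1.341σ.
Subtracting: σ = (42 − 22)/(1.341 − (-0.5828)) = 10.397.
Then μ = 22 − (-0.5828)·10.397 = 28.060.
Precision τ = 1/σ² = 1/10.4² = 0.00925.

μ = 28.060, τ = 0.00925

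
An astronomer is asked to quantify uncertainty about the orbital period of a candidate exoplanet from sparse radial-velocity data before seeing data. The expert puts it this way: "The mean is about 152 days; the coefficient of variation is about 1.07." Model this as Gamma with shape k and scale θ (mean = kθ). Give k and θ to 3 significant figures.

For Gamma(k, scale θ): mean = kθ, variance = kθ², so CV = 1/√k.
CV = 1.07, hence k = 1/CV² = 0.873.
Then θ = mean/k = 152/0.873 = 174.

k ≈ 0.873, θ ≈ 174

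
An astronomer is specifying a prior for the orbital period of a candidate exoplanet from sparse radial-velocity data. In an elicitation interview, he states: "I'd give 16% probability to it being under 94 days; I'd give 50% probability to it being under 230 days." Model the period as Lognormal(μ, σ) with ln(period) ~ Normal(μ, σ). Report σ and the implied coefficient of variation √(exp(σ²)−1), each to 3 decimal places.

σ ≈ 0.900, CV ≈ 1.117

If T ~ Lognormal(μ,σ) then ln T ~ Normal(μ,σ), so the p-quantile of ln T is μ + z_p·σ.
ln(94) = 4.543 and ln(230) = 5.438; z_{0.16} = -0.9945, z_{0.5} = 0.
σ = (5.438 − 4.543)/(0 − (-0.9945)) = 0.900.
μ = 4.543 − (-0.9945)·0.900 = 5.438.
CV = √(exp(σ²)−1) = √(exp(0.8096)−1) = 1.117.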